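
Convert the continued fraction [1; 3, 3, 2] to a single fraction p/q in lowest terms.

30/23

Using pₖ = aₖpₖ₋₁ + pₖ₋₂ and qₖ = aₖqₖ₋₁ + qₖ₋₂:
  k=0: a=1, p=1, q=1
  k=1: a=3, p=4, q=3
  k=2: a=3, p=13, q=10
  k=3: a=2, p=30, q=23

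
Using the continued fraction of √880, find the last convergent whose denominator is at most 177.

5221/176

√880 = [29; 1, 1, 1, 58, …] (period length 4).
Convergents:
  p_0/q_0 = 29/1
  p_1/q_1 = 30/1
  p_2/q_2 = 59/2
  p_3/q_3 = 89/3
  p_4/q_4 = 5221/176
  p_5/q_5 = 5310/179
q_4 = 176 ≤ 177 < 179 = q_5, so the answer is 5221/176.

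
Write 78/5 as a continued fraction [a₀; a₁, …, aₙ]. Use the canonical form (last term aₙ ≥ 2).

[15; 1, 1, 2]

78 = 15·5 + 3
5 = 1·3 + 2
3 = 1·2 + 1
2 = 2·1 + 0  (stop)
So 78/5 = [15; 1, 1, 2].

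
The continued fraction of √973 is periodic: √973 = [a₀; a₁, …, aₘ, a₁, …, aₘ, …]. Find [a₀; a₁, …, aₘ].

a₀ = ⌊√973⌋ = 31.

[31; 5, 5, 2, 8, 2, 5, 5, 62]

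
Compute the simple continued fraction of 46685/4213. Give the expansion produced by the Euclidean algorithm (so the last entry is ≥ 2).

[11; 12, 3, 7, 3, 1, 3]

46685 = 11·4213 + 342
4213 = 12·342 + 109
342 = 3·109 + 15
109 = 7·15 + 4
15 = 3·4 + 3
4 = 1·3 + 1
3 = 3·1 + 0  (stop)
So 46685/4213 = [11; 12, 3, 7, 3, 1, 3].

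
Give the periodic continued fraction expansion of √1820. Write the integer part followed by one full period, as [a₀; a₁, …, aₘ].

[42; 1, 1, 1, 20, 1, 1, 1, 84]

a₀ = ⌊√1820⌋ = 42.
With m₀=0, d₀=1 and mₖ₊₁ = dₖaₖ − mₖ, dₖ₊₁ = (n − mₖ₊₁²)/dₖ, aₖ₊₁ = ⌊(a₀+mₖ₊₁)/dₖ₊₁⌋:
  k=1: m=42, d=56, a=1
  k=2: m=14, d=29, a=1
  k=3: m=15, d=55, a=1
  k=4: m=40, d=4, a=20
  k=5: m=40, d=55, a=1
  k=6: m=15, d=29, a=1
  k=7: m=14, d=56, a=1
  k=8: m=42, d=1, a=84
d=1 and a=2a₀=84 at k=8, so the next step gives (m, d) = (42, 56) again — its k=1 value — and the period has length 8.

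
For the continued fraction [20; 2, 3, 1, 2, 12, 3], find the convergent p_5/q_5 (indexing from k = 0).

6316/309

Using pₖ = aₖpₖ₋₁ + pₖ₋₂, qₖ = aₖqₖ₋₁ + qₖ₋₂ (with p₋₁=1, p₋₂=0, q₋₁=0, q₋₂=1):
  k=0: a=20, p=20, q=1
  k=1: a=2, p=41, q=2
  k=2: a=3, p=143, q=7
  k=3: a=1, p=184, q=9
  k=4: a=2, p=511, q=25
  k=5: a=12, p=6316, q=309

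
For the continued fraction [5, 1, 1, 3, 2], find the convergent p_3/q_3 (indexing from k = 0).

39/7

Using pₖ = aₖpₖ₋₁ + pₖ₋₂, qₖ = aₖqₖ₋₁ + qₖ₋₂ (with p₋₁=1, p₋₂=0, q₋₁=0, q₋₂=1):
  k=0: a=5, p=5, q=1
  k=1: a=1, p=6, q=1
  k=2: a=1, p=11, q=2
  k=3: a=3, p=39, q=7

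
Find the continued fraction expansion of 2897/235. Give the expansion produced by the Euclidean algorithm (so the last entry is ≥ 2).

2897 = 12·235 + 77
235 = 3·77 + 4
77 = 19·4 + 1
4 = 4·1 + 0  (stop)
So 2897/235 = [12; 3, 19, 4].

[12; 3, 19, 4]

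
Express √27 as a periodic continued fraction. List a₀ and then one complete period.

a₀ = ⌊√27⌋ = 5.
With m₀=0, d₀=1 and mₖ₊₁ = dₖaₖ − mₖ, dₖ₊₁ = (n − mₖ₊₁²)/dₖ, aₖ₊₁ = ⌊(a₀+mₖ₊₁)/dₖ₊₁⌋:
  k=1: m=5, d=2, a=5
  k=2: m=5, d=1, a=10
d=1 and a=2a₀=10 at k=2, so the next step gives (m, d) = (5, 2) again — its k=1 value — and the period has length 2.

[5; 5, 10]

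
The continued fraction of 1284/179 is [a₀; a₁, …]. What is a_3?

1284 = 7·179 + 31   →  a_0 = 7
179 = 5·31 + 24   →  a_1 = 5
31 = 1·24 + 7   →  a_2 = 1
24 = 3·7 + 3   →  a_3 = 3

3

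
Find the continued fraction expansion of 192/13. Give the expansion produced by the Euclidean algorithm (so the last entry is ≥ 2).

192 = 14×13 + 10
13 = 1×10 + 3
10 = 3×3 + 1
3 = 3×1 + 0  (stop)
So 192/13 = [14; 1, 3, 3].

[14; 1, 3, 3]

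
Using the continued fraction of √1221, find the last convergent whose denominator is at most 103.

1223/35

√1221 = [34; 1, 16, 2, 16, 1, 68, …] (period length 6).
Convergents:
  p_0/q_0 = 34/1
  p_1/q_1 = 35/1
  p_2/q_2 = 594/17
  p_3/q_3 = 1223/35
  p_4/q_4 = 20162/577
q_3 = 35 ≤ 103 < 577 = q_4, so the answer is 1223/35.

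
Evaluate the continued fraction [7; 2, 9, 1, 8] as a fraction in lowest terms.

Fold from the inside: start with 8/1.
  1 + 1/8 = 9/8
  9 + 8/9 = 89/9
  2 + 9/89 = 187/89
  7 + 89/187 = 1398/187

1398/187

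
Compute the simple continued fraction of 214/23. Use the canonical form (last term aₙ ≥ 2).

[9; 3, 3, 2]

214 = 9·23 + 7
23 = 3·7 + 2
7 = 3·2 + 1
2 = 2·1 + 0  (stop)
So 214/23 = [9; 3, 3, 2].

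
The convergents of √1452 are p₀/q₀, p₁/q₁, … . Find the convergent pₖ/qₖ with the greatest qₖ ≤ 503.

14137/371

√1452 = [38; 9, 1, 1, 18, 1, 1, 9, 76, …] (period length 8).
Convergents:
  p_0/q_0 = 38/1
  p_1/q_1 = 343/9
  p_2/q_2 = 381/10
  p_3/q_3 = 724/19
  p_4/q_4 = 13413/352
  p_5/q_5 = 14137/371
  p_6/q_6 = 27550/723
q_5 = 371 ≤ 503 < 723 = q_6, so the answer is 14137/371.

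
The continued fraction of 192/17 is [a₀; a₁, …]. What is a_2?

192 = 11·17 + 5   →  a_0 = 11
17 = 3·5 + 2   →  a_1 = 3
5 = 2·2 + 1   →  a_2 = 2

2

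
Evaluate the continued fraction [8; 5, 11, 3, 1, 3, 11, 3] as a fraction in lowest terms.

Fold from the inside: start with 3/1.
  11 + 1/3 = 34/3
  3 + 3/34 = 105/34
  1 + 34/105 = 139/105
  3 + 105/139 = 522/139
  11 + 139/522 = 5881/522
  5 + 522/5881 = 29927/5881
  8 + 5881/29927 = 245297/29927

245297/29927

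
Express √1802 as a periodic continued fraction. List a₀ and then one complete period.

[42; 2, 4, 2, 84]

a₀ = ⌊√1802⌋ = 42.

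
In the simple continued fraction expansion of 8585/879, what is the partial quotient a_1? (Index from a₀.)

8585 = 9·879 + 674   →  a_0 = 9
879 = 1·674 + 205   →  a_1 = 1

1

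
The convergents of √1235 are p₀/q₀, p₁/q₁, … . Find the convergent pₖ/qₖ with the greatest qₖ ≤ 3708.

121031/3444

√1235 = [35; 7, 70, …] (period length 2).
Convergents:
  p_0/q_0 = 35/1
  p_1/q_1 = 246/7
  p_2/q_2 = 17255/491
  p_3/q_3 = 121031/3444
  p_4/q_4 = 8489425/241571
q_3 = 3444 ≤ 3708 < 241571 = q_4, so the answer is 121031/3444.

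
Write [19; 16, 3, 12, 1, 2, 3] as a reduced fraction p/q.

121668/6383

Using pₖ = aₖpₖ₋₁ + pₖ₋₂ and qₖ = aₖqₖ₋₁ + qₖ₋₂:
  k=0: a=19, p=19, q=1
  k=1: a=16, p=305, q=16
  k=2: a=3, p=934, q=49
  k=3: a=12, p=11513, q=604
  k=4: a=1, p=12447, q=653
  k=5: a=2, p=36407, q=1910
  k=6: a=3, p=121668, q=6383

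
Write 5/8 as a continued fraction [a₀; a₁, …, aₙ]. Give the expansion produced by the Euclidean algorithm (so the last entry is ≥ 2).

[0; 1, 1, 1, 2]

5 = 0×8 + 5
8 = 1×5 + 3
5 = 1×3 + 2
3 = 1×2 + 1
2 = 2×1 + 0  (stop)
So 5/8 = [0; 1, 1, 1, 2].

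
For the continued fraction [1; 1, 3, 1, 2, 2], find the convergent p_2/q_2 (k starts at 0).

7/4

Using pₖ = aₖpₖ₋₁ + pₖ₋₂, qₖ = aₖqₖ₋₁ + qₖ₋₂ (with p₋₁=1, p₋₂=0, q₋₁=0, q₋₂=1):
  k=0: a=1, p=1, q=1
  k=1: a=1, p=2, q=1
  k=2: a=3, p=7, q=4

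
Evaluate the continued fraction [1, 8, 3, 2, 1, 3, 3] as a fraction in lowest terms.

1125/1004

Using pₖ = aₖpₖ₋₁ + pₖ₋₂ and qₖ = aₖqₖ₋₁ + qₖ₋₂:
  k=0: a=1, p=1, q=1
  k=1: a=8, p=9, q=8
  k=2: a=3, p=28, q=25
  k=3: a=2, p=65, q=58
  k=4: a=1, p=93, q=83
  k=5: a=3, p=344, q=307
  k=6: a=3, p=1125, q=1004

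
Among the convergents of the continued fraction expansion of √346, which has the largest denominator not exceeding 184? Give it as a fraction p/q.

3404/183

√346 = [18; 1, 1, 1, 1, 36, …] (period length 5).
Convergents:
  p_0/q_0 = 18/1
  p_1/q_1 = 19/1
  p_2/q_2 = 37/2
  p_3/q_3 = 56/3
  p_4/q_4 = 93/5
  p_5/q_5 = 3404/183
  p_6/q_6 = 3497/188
q_5 = 183 ≤ 184 < 188 = q_6, so the answer is 3404/183.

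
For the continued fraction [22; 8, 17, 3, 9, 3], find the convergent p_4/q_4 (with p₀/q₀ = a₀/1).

Using pₖ = aₖpₖ₋₁ + pₖ₋₂, qₖ = aₖqₖ₋₁ + qₖ₋₂ (with p₋₁=1, p₋₂=0, q₋₁=0, q₋₂=1):
  k=0: a=22, p=22, q=1
  k=1: a=8, p=177, q=8
  k=2: a=17, p=3031, q=137
  k=3: a=3, p=9270, q=419
  k=4: a=9, p=86461, q=3908

86461/3908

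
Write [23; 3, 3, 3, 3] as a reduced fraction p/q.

2540/109

Using pₖ = aₖpₖ₋₁ + pₖ₋₂ and qₖ = aₖqₖ₋₁ + qₖ₋₂:
  k=0: a=23, p=23, q=1
  k=1: a=3, p=70, q=3
  k=2: a=3, p=233, q=10
  k=3: a=3, p=769, q=33
  k=4: a=3, p=2540, q=109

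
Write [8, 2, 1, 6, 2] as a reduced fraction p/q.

359/43

Using pₖ = aₖpₖ₋₁ + pₖ₋₂ and qₖ = aₖqₖ₋₁ + qₖ₋₂:
  k=0: a=8, p=8, q=1
  k=1: a=2, p=17, q=2
  k=2: a=1, p=25, q=3
  k=3: a=6, p=167, q=20
  k=4: a=2, p=359, q=43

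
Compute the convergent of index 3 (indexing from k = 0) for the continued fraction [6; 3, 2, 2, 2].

107/17

Using pₖ = aₖpₖ₋₁ + pₖ₋₂, qₖ = aₖqₖ₋₁ + qₖ₋₂ (with p₋₁=1, p₋₂=0, q₋₁=0, q₋₂=1):
  k=0: a=6, p=6, q=1
  k=1: a=3, p=19, q=3
  k=2: a=2, p=44, q=7
  k=3: a=2, p=107, q=17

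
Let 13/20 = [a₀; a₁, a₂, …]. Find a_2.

1

13 = 0·20 + 13   →  a_0 = 0
20 = 1·13 + 7   →  a_1 = 1
13 = 1·7 + 6   →  a_2 = 1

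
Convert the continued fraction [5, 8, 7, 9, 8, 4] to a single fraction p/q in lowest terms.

89245/17421

Using pₖ = aₖpₖ₋₁ + pₖ₋₂ and qₖ = aₖqₖ₋₁ + qₖ₋₂:
  k=0: a=5, p=5, q=1
  k=1: a=8, p=41, q=8
  k=2: a=7, p=292, q=57
  k=3: a=9, p=2669, q=521
  k=4: a=8, p=21644, q=4225
  k=5: a=4, p=89245, q=17421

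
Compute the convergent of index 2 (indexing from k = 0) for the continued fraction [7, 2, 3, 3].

52/7

Using pₖ = aₖpₖ₋₁ + pₖ₋₂, qₖ = aₖqₖ₋₁ + qₖ₋₂ (with p₋₁=1, p₋₂=0, q₋₁=0, q₋₂=1):
  k=0: a=7, p=7, q=1
  k=1: a=2, p=15, q=2
  k=2: a=3, p=52, q=7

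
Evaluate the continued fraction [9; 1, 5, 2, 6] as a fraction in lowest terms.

827/84

Using pₖ = aₖpₖ₋₁ + pₖ₋₂ and qₖ = aₖqₖ₋₁ + qₖ₋₂:
  k=0: a=9, p=9, q=1
  k=1: a=1, p=10, q=1
  k=2: a=5, p=59, q=6
  k=3: a=2, p=128, q=13
  k=4: a=6, p=827, q=84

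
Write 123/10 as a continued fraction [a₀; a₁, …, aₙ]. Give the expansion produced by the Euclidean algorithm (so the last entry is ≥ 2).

123 = 12*10 + 3
10 = 3*3 + 1
3 = 3*1 + 0  (stop)
So 123/10 = [12; 3, 3].

[12; 3, 3]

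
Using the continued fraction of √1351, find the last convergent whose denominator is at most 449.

6175/168

√1351 = [36; 1, 3, 10, 3, 1, 72, …] (period length 6).
Convergents:
  p_0/q_0 = 36/1
  p_1/q_1 = 37/1
  p_2/q_2 = 147/4
  p_3/q_3 = 1507/41
  p_4/q_4 = 4668/127
  p_5/q_5 = 6175/168
  p_6/q_6 = 449268/12223
q_5 = 168 ≤ 449 < 12223 = q_6, so the answer is 6175/168.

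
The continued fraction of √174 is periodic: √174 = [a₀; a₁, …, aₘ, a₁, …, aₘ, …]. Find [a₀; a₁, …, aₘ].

a₀ = ⌊√174⌋ = 13.
With m₀=0, d₀=1 and mₖ₊₁ = dₖaₖ − mₖ, dₖ₊₁ = (n − mₖ₊₁²)/dₖ, aₖ₊₁ = ⌊(a₀+mₖ₊₁)/dₖ₊₁⌋:
  k=1: m=13, d=5, a=5
  k=2: m=12, d=6, a=4
  k=3: m=12, d=5, a=5
  k=4: m=13, d=1, a=26
d=1 and a=2a₀=26 at k=4, so the next step gives (m, d) = (13, 5) again — its k=1 value — and the period has length 4.

[13; 5, 4, 5, 26]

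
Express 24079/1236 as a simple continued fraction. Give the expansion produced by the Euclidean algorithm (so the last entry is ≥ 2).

24079 = 19·1236 + 595
1236 = 2·595 + 46
595 = 12·46 + 43
46 = 1·43 + 3
43 = 14·3 + 1
3 = 3·1 + 0  (stop)
So 24079/1236 = [19; 2, 12, 1, 14, 3].

[19; 2, 12, 1, 14, 3]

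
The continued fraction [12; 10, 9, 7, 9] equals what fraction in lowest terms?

71553/5914

Using pₖ = aₖpₖ₋₁ + pₖ₋₂ and qₖ = aₖqₖ₋₁ + qₖ₋₂:
  k=0: a=12, p=12, q=1
  k=1: a=10, p=121, q=10
  k=2: a=9, p=1101, q=91
  k=3: a=7, p=7828, q=647
  k=4: a=9, p=71553, q=5914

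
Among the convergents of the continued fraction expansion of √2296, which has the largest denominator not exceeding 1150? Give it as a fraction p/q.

54577/1139

√2296 = [47; 1, 10, 1, 94, …] (period length 4).
Convergents:
  p_0/q_0 = 47/1
  p_1/q_1 = 48/1
  p_2/q_2 = 527/11
  p_3/q_3 = 575/12
  p_4/q_4 = 54577/1139
  p_5/q_5 = 55152/1151
q_4 = 1139 ≤ 1150 < 1151 = q_5, so the answer is 54577/1139.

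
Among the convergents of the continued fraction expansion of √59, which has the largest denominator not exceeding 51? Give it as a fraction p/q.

361/47

√59 = [7; 1, 2, 7, 2, 1, 14, …] (period length 6).
Convergents:
  p_0/q_0 = 7/1
  p_1/q_1 = 8/1
  p_2/q_2 = 23/3
  p_3/q_3 = 169/22
  p_4/q_4 = 361/47
  p_5/q_5 = 530/69
q_4 = 47 ≤ 51 < 69 = q_5, so the answer is 361/47.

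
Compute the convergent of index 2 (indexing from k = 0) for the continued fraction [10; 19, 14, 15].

2684/267

Using pₖ = aₖpₖ₋₁ + pₖ₋₂, qₖ = aₖqₖ₋₁ + qₖ₋₂ (with p₋₁=1, p₋₂=0, q₋₁=0, q₋₂=1):
  k=0: a=10, p=10, q=1
  k=1: a=19, p=191, q=19
  k=2: a=14, p=2684, q=267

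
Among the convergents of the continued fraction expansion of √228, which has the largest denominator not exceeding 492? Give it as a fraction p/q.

4545/301

√228 = [15; 10, 30, …] (period length 2).
Convergents:
  p_0/q_0 = 15/1
  p_1/q_1 = 151/10
  p_2/q_2 = 4545/301
  p_3/q_3 = 45601/3020
q_2 = 301 ≤ 492 < 3020 = q_3, so the answer is 4545/301.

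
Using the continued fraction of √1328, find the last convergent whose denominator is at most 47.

√1328 = [36; 2, 3, 1, 3, 1, 3, 2, 72, …] (period length 8).
Convergents:
  p_0/q_0 = 36/1
  p_1/q_1 = 73/2
  p_2/q_2 = 255/7
  p_3/q_3 = 328/9
  p_4/q_4 = 1239/34
  p_5/q_5 = 1567/43
  p_6/q_6 = 5940/163
q_5 = 43 ≤ 47 < 163 = q_6, so the answer is 1567/43.

1567/43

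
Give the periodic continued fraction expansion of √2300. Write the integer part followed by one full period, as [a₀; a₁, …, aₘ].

[47; 1, 22, 1, 94]

a₀ = ⌊√2300⌋ = 47.
With m₀=0, d₀=1 and mₖ₊₁ = dₖaₖ − mₖ, dₖ₊₁ = (n − mₖ₊₁²)/dₖ, aₖ₊₁ = ⌊(a₀+mₖ₊₁)/dₖ₊₁⌋:
  k=1: m=47, d=91, a=1
  k=2: m=44, d=4, a=22
  k=3: m=44, d=91, a=1
  k=4: m=47, d=1, a=94
d=1 and a=2a₀=94 at k=4, so the next step gives (m, d) = (47, 91) again — its k=1 value — and the period has length 4.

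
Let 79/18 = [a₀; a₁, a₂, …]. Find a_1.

2

79 = 4·18 + 7   →  a_0 = 4
18 = 2·7 + 4   →  a_1 = 2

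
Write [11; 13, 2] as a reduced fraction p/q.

Using pₖ = aₖpₖ₋₁ + pₖ₋₂ and qₖ = aₖqₖ₋₁ + qₖ₋₂:
  k=0: a=11, p=11, q=1
  k=1: a=13, p=144, q=13
  k=2: a=2, p=299, q=27

299/27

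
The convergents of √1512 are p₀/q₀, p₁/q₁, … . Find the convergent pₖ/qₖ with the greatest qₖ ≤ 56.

1011/26

√1512 = [38; 1, 7, 1, 1, 1, 7, 1, 76, …] (period length 8).
Convergents:
  p_0/q_0 = 38/1
  p_1/q_1 = 39/1
  p_2/q_2 = 311/8
  p_3/q_3 = 350/9
  p_4/q_4 = 661/17
  p_5/q_5 = 1011/26
  p_6/q_6 = 7738/199
q_5 = 26 ≤ 56 < 199 = q_6, so the answer is 1011/26.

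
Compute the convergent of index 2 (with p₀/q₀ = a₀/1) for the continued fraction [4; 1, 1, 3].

9/2

Using pₖ = aₖpₖ₋₁ + pₖ₋₂, qₖ = aₖqₖ₋₁ + qₖ₋₂ (with p₋₁=1, p₋₂=0, q₋₁=0, q₋₂=1):
  k=0: a=4, p=4, q=1
  k=1: a=1, p=5, q=1
  k=2: a=1, p=9, q=2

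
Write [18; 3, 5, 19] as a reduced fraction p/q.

5622/307

Fold from the inside: start with 19/1.
  5 + 1/19 = 96/19
  3 + 19/96 = 307/96
  18 + 96/307 = 5622/307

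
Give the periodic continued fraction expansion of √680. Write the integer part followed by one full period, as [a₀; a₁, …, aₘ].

[26; 13, 52]

a₀ = ⌊√680⌋ = 26.
With m₀=0, d₀=1 and mₖ₊₁ = dₖaₖ − mₖ, dₖ₊₁ = (n − mₖ₊₁²)/dₖ, aₖ₊₁ = ⌊(a₀+mₖ₊₁)/dₖ₊₁⌋:
  k=1: m=26, d=4, a=13
  k=2: m=26, d=1, a=52
d=1 and a=2a₀=52 at k=2, so the next step gives (m, d) = (26, 4) again — its k=1 value — and the period has length 2.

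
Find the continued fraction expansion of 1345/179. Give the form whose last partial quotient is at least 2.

1345 = 7·179 + 92
179 = 1·92 + 87
92 = 1·87 + 5
87 = 17·5 + 2
5 = 2·2 + 1
2 = 2·1 + 0  (stop)
So 1345/179 = [7; 1, 1, 17, 2, 2].

[7; 1, 1, 17, 2, 2]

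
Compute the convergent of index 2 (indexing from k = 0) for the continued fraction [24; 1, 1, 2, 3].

Using pₖ = aₖpₖ₋₁ + pₖ₋₂, qₖ = aₖqₖ₋₁ + qₖ₋₂ (with p₋₁=1, p₋₂=0, q₋₁=0, q₋₂=1):
  k=0: a=24, p=24, q=1
  k=1: a=1, p=25, q=1
  k=2: a=1, p=49, q=2

49/2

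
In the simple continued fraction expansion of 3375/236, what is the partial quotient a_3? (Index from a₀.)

11

3375 = 14·236 + 71   →  a_0 = 14
236 = 3·71 + 23   →  a_1 = 3
71 = 3·23 + 2   →  a_2 = 3
23 = 11·2 + 1   →  a_3 = 11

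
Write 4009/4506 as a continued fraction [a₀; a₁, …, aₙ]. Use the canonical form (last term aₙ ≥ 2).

4009 = 0*4506 + 4009
4506 = 1*4009 + 497
4009 = 8*497 + 33
497 = 15*33 + 2
33 = 16*2 + 1
2 = 2*1 + 0  (stop)
So 4009/4506 = [0; 1, 8, 15, 16, 2].

[0; 1, 8, 15, 16, 2]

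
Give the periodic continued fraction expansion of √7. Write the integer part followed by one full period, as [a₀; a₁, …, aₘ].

[2; 1, 1, 1, 4]

a₀ = ⌊√7⌋ = 2.
With m₀=0, d₀=1 and mₖ₊₁ = dₖaₖ − mₖ, dₖ₊₁ = (n − mₖ₊₁²)/dₖ, aₖ₊₁ = ⌊(a₀+mₖ₊₁)/dₖ₊₁⌋:
  k=1: m=2, d=3, a=1
  k=2: m=1, d=2, a=1
  k=3: m=1, d=3, a=1
  k=4: m=2, d=1, a=4
d=1 and a=2a₀=4 at k=4, so the next step gives (m, d) = (2, 3) again — its k=1 value — and the period has length 4.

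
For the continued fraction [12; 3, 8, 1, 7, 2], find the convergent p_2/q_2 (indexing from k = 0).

Using pₖ = aₖpₖ₋₁ + pₖ₋₂, qₖ = aₖqₖ₋₁ + qₖ₋₂ (with p₋₁=1, p₋₂=0, q₋₁=0, q₋₂=1):
  k=0: a=12, p=12, q=1
  k=1: a=3, p=37, q=3
  k=2: a=8, p=308, q=25

308/25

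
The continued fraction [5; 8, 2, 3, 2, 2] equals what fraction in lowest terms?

1684/329

Fold from the inside: start with 2/1.
  2 + 1/2 = 5/2
  3 + 2/5 = 17/5
  2 + 5/17 = 39/17
  8 + 17/39 = 329/39
  5 + 39/329 = 1684/329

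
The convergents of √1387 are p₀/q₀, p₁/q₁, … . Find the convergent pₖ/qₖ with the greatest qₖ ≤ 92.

√1387 = [37; 4, 8, 37, 8, 4, 74, …] (period length 6).
Convergents:
  p_0/q_0 = 37/1
  p_1/q_1 = 149/4
  p_2/q_2 = 1229/33
  p_3/q_3 = 45622/1225
q_2 = 33 ≤ 92 < 1225 = q_3, so the answer is 1229/33.

1229/33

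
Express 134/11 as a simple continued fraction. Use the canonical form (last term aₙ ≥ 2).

134 = 12×11 + 2
11 = 5×2 + 1
2 = 2×1 + 0  (stop)
So 134/11 = [12; 5, 2].

[12; 5, 2]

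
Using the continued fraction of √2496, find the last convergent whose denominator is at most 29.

√2496 = [49; 1, 23, 1, 98, …] (period length 4).
Convergents:
  p_0/q_0 = 49/1
  p_1/q_1 = 50/1
  p_2/q_2 = 1199/24
  p_3/q_3 = 1249/25
  p_4/q_4 = 123601/2474
q_3 = 25 ≤ 29 < 2474 = q_4, so the answer is 1249/25.

1249/25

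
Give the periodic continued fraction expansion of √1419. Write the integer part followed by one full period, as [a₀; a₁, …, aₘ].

a₀ = ⌊√1419⌋ = 37.

[37; 1, 2, 37, 2, 1, 74]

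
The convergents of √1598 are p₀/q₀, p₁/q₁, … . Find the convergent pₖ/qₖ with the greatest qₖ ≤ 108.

1599/40

√1598 = [39; 1, 38, 1, 78, …] (period length 4).
Convergents:
  p_0/q_0 = 39/1
  p_1/q_1 = 40/1
  p_2/q_2 = 1559/39
  p_3/q_3 = 1599/40
  p_4/q_4 = 126281/3159
q_3 = 40 ≤ 108 < 3159 = q_4, so the answer is 1599/40.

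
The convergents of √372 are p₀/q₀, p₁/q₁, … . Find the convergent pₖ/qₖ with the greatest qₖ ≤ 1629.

12151/630

√372 = [19; 3, 2, 12, 2, 3, 38, …] (period length 6).
Convergents:
  p_0/q_0 = 19/1
  p_1/q_1 = 58/3
  p_2/q_2 = 135/7
  p_3/q_3 = 1678/87
  p_4/q_4 = 3491/181
  p_5/q_5 = 12151/630
  p_6/q_6 = 465229/24121
q_5 = 630 ≤ 1629 < 24121 = q_6, so the answer is 12151/630.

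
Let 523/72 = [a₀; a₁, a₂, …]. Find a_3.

523 = 7·72 + 19   →  a_0 = 7
72 = 3·19 + 15   →  a_1 = 3
19 = 1·15 + 4   →  a_2 = 1
15 = 3·4 + 3   →  a_3 = 3

3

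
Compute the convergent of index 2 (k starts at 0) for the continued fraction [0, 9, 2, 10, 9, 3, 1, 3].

2/19

Using pₖ = aₖpₖ₋₁ + pₖ₋₂, qₖ = aₖqₖ₋₁ + qₖ₋₂ (with p₋₁=1, p₋₂=0, q₋₁=0, q₋₂=1):
  k=0: a=0, p=0, q=1
  k=1: a=9, p=1, q=9
  k=2: a=2, p=2, q=19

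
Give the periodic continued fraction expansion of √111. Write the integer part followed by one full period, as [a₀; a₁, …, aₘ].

a₀ = ⌊√111⌋ = 10.

[10; 1, 1, 6, 1, 1, 20]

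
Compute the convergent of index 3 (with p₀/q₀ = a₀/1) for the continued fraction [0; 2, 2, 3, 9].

Using pₖ = aₖpₖ₋₁ + pₖ₋₂, qₖ = aₖqₖ₋₁ + qₖ₋₂ (with p₋₁=1, p₋₂=0, q₋₁=0, q₋₂=1):
  k=0: a=0, p=0, q=1
  k=1: a=2, p=1, q=2
  k=2: a=2, p=2, q=5
  k=3: a=3, p=7, q=17

7/17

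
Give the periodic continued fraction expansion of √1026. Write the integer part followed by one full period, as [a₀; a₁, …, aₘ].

[32; 32, 64]

a₀ = ⌊√1026⌋ = 32.
With m₀=0, d₀=1 and mₖ₊₁ = dₖaₖ − mₖ, dₖ₊₁ = (n − mₖ₊₁²)/dₖ, aₖ₊₁ = ⌊(a₀+mₖ₊₁)/dₖ₊₁⌋:
  k=1: m=32, d=2, a=32
  k=2: m=32, d=1, a=64
d=1 and a=2a₀=64 at k=2, so the next step gives (m, d) = (32, 2) again — its k=1 value — and the period has length 2.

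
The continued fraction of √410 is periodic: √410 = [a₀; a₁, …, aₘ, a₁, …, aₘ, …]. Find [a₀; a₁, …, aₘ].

[20; 4, 40]

a₀ = ⌊√410⌋ = 20.
With m₀=0, d₀=1 and mₖ₊₁ = dₖaₖ − mₖ, dₖ₊₁ = (n − mₖ₊₁²)/dₖ, aₖ₊₁ = ⌊(a₀+mₖ₊₁)/dₖ₊₁⌋:
  k=1: m=20, d=10, a=4
  k=2: m=20, d=1, a=40
d=1 and a=2a₀=40 at k=2, so the next step gives (m, d) = (20, 10) again — its k=1 value — and the period has length 2.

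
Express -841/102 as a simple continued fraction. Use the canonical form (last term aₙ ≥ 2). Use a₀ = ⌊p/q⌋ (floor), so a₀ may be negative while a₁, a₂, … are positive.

[-9; 1, 3, 12, 2]

-841 = -9×102 + 77
102 = 1×77 + 25
77 = 3×25 + 2
25 = 12×2 + 1
2 = 2×1 + 0  (stop)
So -841/102 = [-9; 1, 3, 12, 2].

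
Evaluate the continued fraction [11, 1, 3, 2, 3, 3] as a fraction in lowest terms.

Fold from the inside: start with 3/1.
  3 + 1/3 = 10/3
  2 + 3/10 = 23/10
  3 + 10/23 = 79/23
  1 + 23/79 = 102/79
  11 + 79/102 = 1201/102

1201/102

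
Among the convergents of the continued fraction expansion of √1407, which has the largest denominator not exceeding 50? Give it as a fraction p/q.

√1407 = [37; 1, 1, 24, 1, 1, 74, …] (period length 6).
Convergents:
  p_0/q_0 = 37/1
  p_1/q_1 = 38/1
  p_2/q_2 = 75/2
  p_3/q_3 = 1838/49
  p_4/q_4 = 1913/51
q_3 = 49 ≤ 50 < 51 = q_4, so the answer is 1838/49.

1838/49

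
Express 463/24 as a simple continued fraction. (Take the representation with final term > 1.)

463 = 19*24 + 7
24 = 3*7 + 3
7 = 2*3 + 1
3 = 3*1 + 0  (stop)
So 463/24 = [19; 3, 2, 3].

[19; 3, 2, 3]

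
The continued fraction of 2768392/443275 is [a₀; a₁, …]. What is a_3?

2768392 = 6·443275 + 108742   →  a_0 = 6
443275 = 4·108742 + 8307   →  a_1 = 4
108742 = 13·8307 + 751   →  a_2 = 13
8307 = 11·751 + 46   →  a_3 = 11

11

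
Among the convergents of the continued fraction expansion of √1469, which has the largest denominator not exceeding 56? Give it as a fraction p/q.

√1469 = [38; 3, 18, 1, 4, 1, 18, 3, 76, …] (period length 8).
Convergents:
  p_0/q_0 = 38/1
  p_1/q_1 = 115/3
  p_2/q_2 = 2108/55
  p_3/q_3 = 2223/58
q_2 = 55 ≤ 56 < 58 = q_3, so the answer is 2108/55.

2108/55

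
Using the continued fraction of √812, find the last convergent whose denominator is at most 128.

√812 = [28; 2, 56, …] (period length 2).
Convergents:
  p_0/q_0 = 28/1
  p_1/q_1 = 57/2
  p_2/q_2 = 3220/113
  p_3/q_3 = 6497/228
q_2 = 113 ≤ 128 < 228 = q_3, so the answer is 3220/113.

3220/113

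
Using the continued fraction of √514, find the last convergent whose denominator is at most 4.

68/3

√514 = [22; 1, 2, 22, 2, 1, 44, …] (period length 6).
Convergents:
  p_0/q_0 = 22/1
  p_1/q_1 = 23/1
  p_2/q_2 = 68/3
  p_3/q_3 = 1519/67
q_2 = 3 ≤ 4 < 67 = q_3, so the answer is 68/3.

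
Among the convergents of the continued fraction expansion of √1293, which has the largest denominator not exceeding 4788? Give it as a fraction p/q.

62100/1727

√1293 = [35; 1, 22, 1, 70, …] (period length 4).
Convergents:
  p_0/q_0 = 35/1
  p_1/q_1 = 36/1
  p_2/q_2 = 827/23
  p_3/q_3 = 863/24
  p_4/q_4 = 61237/1703
  p_5/q_5 = 62100/1727
  p_6/q_6 = 1427437/39697
q_5 = 1727 ≤ 4788 < 39697 = q_6, so the answer is 62100/1727.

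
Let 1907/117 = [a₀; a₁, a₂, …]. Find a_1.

1907 = 16·117 + 35   →  a_0 = 16
117 = 3·35 + 12   →  a_1 = 3

3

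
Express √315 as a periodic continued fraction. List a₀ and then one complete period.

a₀ = ⌊√315⌋ = 17.
With m₀=0, d₀=1 and mₖ₊₁ = dₖaₖ − mₖ, dₖ₊₁ = (n − mₖ₊₁²)/dₖ, aₖ₊₁ = ⌊(a₀+mₖ₊₁)/dₖ₊₁⌋:
  k=1: m=17, d=26, a=1
  k=2: m=9, d=9, a=2
  k=3: m=9, d=26, a=1
  k=4: m=17, d=1, a=34
d=1 and a=2a₀=34 at k=4, so the next step gives (m, d) = (17, 26) again — its k=1 value — and the period has length 4.

[17; 1, 2, 1, 34]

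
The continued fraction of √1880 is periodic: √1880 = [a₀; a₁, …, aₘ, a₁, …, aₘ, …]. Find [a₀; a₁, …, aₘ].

a₀ = ⌊√1880⌋ = 43.
With m₀=0, d₀=1 and mₖ₊₁ = dₖaₖ − mₖ, dₖ₊₁ = (n − mₖ₊₁²)/dₖ, aₖ₊₁ = ⌊(a₀+mₖ₊₁)/dₖ₊₁⌋:
  k=1: m=43, d=31, a=2
  k=2: m=19, d=49, a=1
  k=3: m=30, d=20, a=3
  k=4: m=30, d=49, a=1
  k=5: m=19, d=31, a=2
  k=6: m=43, d=1, a=86
d=1 and a=2a₀=86 at k=6, so the next step gives (m, d) = (43, 31) again — its k=1 value — and the period has length 6.

[43; 2, 1, 3, 1, 2, 86]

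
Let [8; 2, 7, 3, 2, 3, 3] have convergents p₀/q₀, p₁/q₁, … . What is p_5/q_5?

3167/374

Using pₖ = aₖpₖ₋₁ + pₖ₋₂, qₖ = aₖqₖ₋₁ + qₖ₋₂ (with p₋₁=1, p₋₂=0, q₋₁=0, q₋₂=1):
  k=0: a=8, p=8, q=1
  k=1: a=2, p=17, q=2
  k=2: a=7, p=127, q=15
  k=3: a=3, p=398, q=47
  k=4: a=2, p=923, q=109
  k=5: a=3, p=3167, q=374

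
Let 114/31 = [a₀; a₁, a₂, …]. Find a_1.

114 = 3·31 + 21   →  a_0 = 3
31 = 1·21 + 10   →  a_1 = 1

1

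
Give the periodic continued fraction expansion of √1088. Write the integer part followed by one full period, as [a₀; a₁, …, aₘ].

a₀ = ⌊√1088⌋ = 32.
With m₀=0, d₀=1 and mₖ₊₁ = dₖaₖ − mₖ, dₖ₊₁ = (n − mₖ₊₁²)/dₖ, aₖ₊₁ = ⌊(a₀+mₖ₊₁)/dₖ₊₁⌋:
  k=1: m=32, d=64, a=1
  k=2: m=32, d=1, a=64
d=1 and a=2a₀=64 at k=2, so the next step gives (m, d) = (32, 64) again — its k=1 value — and the period has length 2.

[32; 1, 64]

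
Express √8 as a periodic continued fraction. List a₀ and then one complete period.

a₀ = ⌊√8⌋ = 2.

[2; 1, 4]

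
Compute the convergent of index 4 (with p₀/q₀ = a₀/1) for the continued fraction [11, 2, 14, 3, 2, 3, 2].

2377/207

Using pₖ = aₖpₖ₋₁ + pₖ₋₂, qₖ = aₖqₖ₋₁ + qₖ₋₂ (with p₋₁=1, p₋₂=0, q₋₁=0, q₋₂=1):
  k=0: a=11, p=11, q=1
  k=1: a=2, p=23, q=2
  k=2: a=14, p=333, q=29
  k=3: a=3, p=1022, q=89
  k=4: a=2, p=2377, q=207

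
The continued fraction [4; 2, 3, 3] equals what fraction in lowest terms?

Using pₖ = aₖpₖ₋₁ + pₖ₋₂ and qₖ = aₖqₖ₋₁ + qₖ₋₂:
  k=0: a=4, p=4, q=1
  k=1: a=2, p=9, q=2
  k=2: a=3, p=31, q=7
  k=3: a=3, p=102, q=23

102/23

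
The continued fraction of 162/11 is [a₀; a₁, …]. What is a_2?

2

162 = 14·11 + 8   →  a_0 = 14
11 = 1·8 + 3   →  a_1 = 1
8 = 2·3 + 2   →  a_2 = 2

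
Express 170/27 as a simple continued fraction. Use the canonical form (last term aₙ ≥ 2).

[6; 3, 2, 1, 2]

170 = 6*27 + 8
27 = 3*8 + 3
8 = 2*3 + 2
3 = 1*2 + 1
2 = 2*1 + 0  (stop)
So 170/27 = [6; 3, 2, 1, 2].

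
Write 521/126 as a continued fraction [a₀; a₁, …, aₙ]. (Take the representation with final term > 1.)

521 = 4*126 + 17
126 = 7*17 + 7
17 = 2*7 + 3
7 = 2*3 + 1
3 = 3*1 + 0  (stop)
So 521/126 = [4; 7, 2, 2, 3].

[4; 7, 2, 2, 3]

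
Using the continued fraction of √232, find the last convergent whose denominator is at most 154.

1447/95

√232 = [15; 4, 3, 7, 3, 4, 30, …] (period length 6).
Convergents:
  p_0/q_0 = 15/1
  p_1/q_1 = 61/4
  p_2/q_2 = 198/13
  p_3/q_3 = 1447/95
  p_4/q_4 = 4539/298
q_3 = 95 ≤ 154 < 298 = q_4, so the answer is 1447/95.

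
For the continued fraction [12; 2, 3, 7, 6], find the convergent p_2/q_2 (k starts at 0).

Using pₖ = aₖpₖ₋₁ + pₖ₋₂, qₖ = aₖqₖ₋₁ + qₖ₋₂ (with p₋₁=1, p₋₂=0, q₋₁=0, q₋₂=1):
  k=0: a=12, p=12, q=1
  k=1: a=2, p=25, q=2
  k=2: a=3, p=87, q=7

87/7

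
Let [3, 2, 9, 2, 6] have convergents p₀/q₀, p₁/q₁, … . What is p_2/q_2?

Using pₖ = aₖpₖ₋₁ + pₖ₋₂, qₖ = aₖqₖ₋₁ + qₖ₋₂ (with p₋₁=1, p₋₂=0, q₋₁=0, q₋₂=1):
  k=0: a=3, p=3, q=1
  k=1: a=2, p=7, q=2
  k=2: a=9, p=66, q=19

66/19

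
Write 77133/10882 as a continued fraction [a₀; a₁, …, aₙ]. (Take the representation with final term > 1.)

[7; 11, 2, 1, 7, 3, 13]

77133 = 7×10882 + 959
10882 = 11×959 + 333
959 = 2×333 + 293
333 = 1×293 + 40
293 = 7×40 + 13
40 = 3×13 + 1
13 = 13×1 + 0  (stop)
So 77133/10882 = [7; 11, 2, 1, 7, 3, 13].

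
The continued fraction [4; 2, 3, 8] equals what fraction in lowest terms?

Using pₖ = aₖpₖ₋₁ + pₖ₋₂ and qₖ = aₖqₖ₋₁ + qₖ₋₂:
  k=0: a=4, p=4, q=1
  k=1: a=2, p=9, q=2
  k=2: a=3, p=31, q=7
  k=3: a=8, p=257, q=58

257/58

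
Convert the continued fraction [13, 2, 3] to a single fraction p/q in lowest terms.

Using pₖ = aₖpₖ₋₁ + pₖ₋₂ and qₖ = aₖqₖ₋₁ + qₖ₋₂:
  k=0: a=13, p=13, q=1
  k=1: a=2, p=27, q=2
  k=2: a=3, p=94, q=7

94/7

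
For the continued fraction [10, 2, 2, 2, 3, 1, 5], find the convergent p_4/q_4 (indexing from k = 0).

Using pₖ = aₖpₖ₋₁ + pₖ₋₂, qₖ = aₖqₖ₋₁ + qₖ₋₂ (with p₋₁=1, p₋₂=0, q₋₁=0, q₋₂=1):
  k=0: a=10, p=10, q=1
  k=1: a=2, p=21, q=2
  k=2: a=2, p=52, q=5
  k=3: a=2, p=125, q=12
  k=4: a=3, p=427, q=41

427/41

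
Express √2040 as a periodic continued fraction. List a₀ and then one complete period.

a₀ = ⌊√2040⌋ = 45.
With m₀=0, d₀=1 and mₖ₊₁ = dₖaₖ − mₖ, dₖ₊₁ = (n − mₖ₊₁²)/dₖ, aₖ₊₁ = ⌊(a₀+mₖ₊₁)/dₖ₊₁⌋:
  k=1: m=45, d=15, a=6
  k=2: m=45, d=1, a=90
d=1 and a=2a₀=90 at k=2, so the next step gives (m, d) = (45, 15) again — its k=1 value — and the period has length 2.

[45; 6, 90]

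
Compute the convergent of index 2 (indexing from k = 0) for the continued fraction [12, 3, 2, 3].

Using pₖ = aₖpₖ₋₁ + pₖ₋₂, qₖ = aₖqₖ₋₁ + qₖ₋₂ (with p₋₁=1, p₋₂=0, q₋₁=0, q₋₂=1):
  k=0: a=12, p=12, q=1
  k=1: a=3, p=37, q=3
  k=2: a=2, p=86, q=7

86/7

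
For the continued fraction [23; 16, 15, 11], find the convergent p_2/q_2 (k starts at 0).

Using pₖ = aₖpₖ₋₁ + pₖ₋₂, qₖ = aₖqₖ₋₁ + qₖ₋₂ (with p₋₁=1, p₋₂=0, q₋₁=0, q₋₂=1):
  k=0: a=23, p=23, q=1
  k=1: a=16, p=369, q=16
  k=2: a=15, p=5558, q=241

5558/241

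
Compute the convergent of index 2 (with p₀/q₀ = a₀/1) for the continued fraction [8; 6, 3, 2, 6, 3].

Using pₖ = aₖpₖ₋₁ + pₖ₋₂, qₖ = aₖqₖ₋₁ + qₖ₋₂ (with p₋₁=1, p₋₂=0, q₋₁=0, q₋₂=1):
  k=0: a=8, p=8, q=1
  k=1: a=6, p=49, q=6
  k=2: a=3, p=155, q=19

155/19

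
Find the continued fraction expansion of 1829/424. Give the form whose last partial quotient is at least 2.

1829 = 4×424 + 133
424 = 3×133 + 25
133 = 5×25 + 8
25 = 3×8 + 1
8 = 8×1 + 0  (stop)
So 1829/424 = [4; 3, 5, 3, 8].

[4; 3, 5, 3, 8]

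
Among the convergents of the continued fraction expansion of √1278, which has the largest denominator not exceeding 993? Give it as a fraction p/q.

√1278 = [35; 1, 2, 1, 70, …] (period length 4).
Convergents:
  p_0/q_0 = 35/1
  p_1/q_1 = 36/1
  p_2/q_2 = 107/3
  p_3/q_3 = 143/4
  p_4/q_4 = 10117/283
  p_5/q_5 = 10260/287
  p_6/q_6 = 30637/857
  p_7/q_7 = 40897/1144
q_6 = 857 ≤ 993 < 1144 = q_7, so the answer is 30637/857.

30637/857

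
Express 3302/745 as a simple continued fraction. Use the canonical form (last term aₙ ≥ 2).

3302 = 4·745 + 322
745 = 2·322 + 101
322 = 3·101 + 19
101 = 5·19 + 6
19 = 3·6 + 1
6 = 6·1 + 0  (stop)
So 3302/745 = [4; 2, 3, 5, 3, 6].

[4; 2, 3, 5, 3, 6]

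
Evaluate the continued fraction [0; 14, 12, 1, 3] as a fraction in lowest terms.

51/718

Fold from the inside: start with 3/1.
  1 + 1/3 = 4/3
  12 + 3/4 = 51/4
  14 + 4/51 = 718/51
  0 + 51/718 = 51/718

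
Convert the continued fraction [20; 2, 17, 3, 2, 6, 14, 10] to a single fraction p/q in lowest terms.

Using pₖ = aₖpₖ₋₁ + pₖ₋₂ and qₖ = aₖqₖ₋₁ + qₖ₋₂:
  k=0: a=20, p=20, q=1
  k=1: a=2, p=41, q=2
  k=2: a=17, p=717, q=35
  k=3: a=3, p=2192, q=107
  k=4: a=2, p=5101, q=249
  k=5: a=6, p=32798, q=1601
  k=6: a=14, p=464273, q=22663
  k=7: a=10, p=4675528, q=228231

4675528/228231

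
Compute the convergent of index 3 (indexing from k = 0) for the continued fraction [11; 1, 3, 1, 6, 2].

Using pₖ = aₖpₖ₋₁ + pₖ₋₂, qₖ = aₖqₖ₋₁ + qₖ₋₂ (with p₋₁=1, p₋₂=0, q₋₁=0, q₋₂=1):
  k=0: a=11, p=11, q=1
  k=1: a=1, p=12, q=1
  k=2: a=3, p=47, q=4
  k=3: a=1, p=59, q=5

59/5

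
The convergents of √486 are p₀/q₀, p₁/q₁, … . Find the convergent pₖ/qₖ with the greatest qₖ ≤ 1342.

√486 = [22; 22, 44, …] (period length 2).
Convergents:
  p_0/q_0 = 22/1
  p_1/q_1 = 485/22
  p_2/q_2 = 21362/969
  p_3/q_3 = 470449/21340
q_2 = 969 ≤ 1342 < 21340 = q_3, so the answer is 21362/969.

21362/969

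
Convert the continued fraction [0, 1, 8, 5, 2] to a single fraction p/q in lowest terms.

90/101

Using pₖ = aₖpₖ₋₁ + pₖ₋₂ and qₖ = aₖqₖ₋₁ + qₖ₋₂:
  k=0: a=0, p=0, q=1
  k=1: a=1, p=1, q=1
  k=2: a=8, p=8, q=9
  k=3: a=5, p=41, q=46
  k=4: a=2, p=90, q=101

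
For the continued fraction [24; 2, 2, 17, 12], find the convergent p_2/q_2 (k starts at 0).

Using pₖ = aₖpₖ₋₁ + pₖ₋₂, qₖ = aₖqₖ₋₁ + qₖ₋₂ (with p₋₁=1, p₋₂=0, q₋₁=0, q₋₂=1):
  k=0: a=24, p=24, q=1
  k=1: a=2, p=49, q=2
  k=2: a=2, p=122, q=5

122/5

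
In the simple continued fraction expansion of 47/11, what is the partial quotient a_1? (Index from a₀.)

47 = 4·11 + 3   →  a_0 = 4
11 = 3·3 + 2   →  a_1 = 3

3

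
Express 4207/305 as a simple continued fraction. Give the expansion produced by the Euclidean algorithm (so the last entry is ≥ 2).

4207 = 13×305 + 242
305 = 1×242 + 63
242 = 3×63 + 53
63 = 1×53 + 10
53 = 5×10 + 3
10 = 3×3 + 1
3 = 3×1 + 0  (stop)
So 4207/305 = [13; 1, 3, 1, 5, 3, 3].

[13; 1, 3, 1, 5, 3, 3]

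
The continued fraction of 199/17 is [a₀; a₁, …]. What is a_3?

2

199 = 11·17 + 12   →  a_0 = 11
17 = 1·12 + 5   →  a_1 = 1
12 = 2·5 + 2   →  a_2 = 2
5 = 2·2 + 1   →  a_3 = 2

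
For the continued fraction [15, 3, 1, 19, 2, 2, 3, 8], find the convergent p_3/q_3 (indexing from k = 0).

Using pₖ = aₖpₖ₋₁ + pₖ₋₂, qₖ = aₖqₖ₋₁ + qₖ₋₂ (with p₋₁=1, p₋₂=0, q₋₁=0, q₋₂=1):
  k=0: a=15, p=15, q=1
  k=1: a=3, p=46, q=3
  k=2: a=1, p=61, q=4
  k=3: a=19, p=1205, q=79

1205/79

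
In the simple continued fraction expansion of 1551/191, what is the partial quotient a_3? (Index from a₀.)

1551 = 8·191 + 23   →  a_0 = 8
191 = 8·23 + 7   →  a_1 = 8
23 = 3·7 + 2   →  a_2 = 3
7 = 3·2 + 1   →  a_3 = 3

3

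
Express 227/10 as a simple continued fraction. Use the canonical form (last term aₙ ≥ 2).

227 = 22×10 + 7
10 = 1×7 + 3
7 = 2×3 + 1
3 = 3×1 + 0  (stop)
So 227/10 = [22; 1, 2, 3].

[22; 1, 2, 3]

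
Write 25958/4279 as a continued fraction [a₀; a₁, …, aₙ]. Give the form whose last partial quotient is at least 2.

25958 = 6·4279 + 284
4279 = 15·284 + 19
284 = 14·19 + 18
19 = 1·18 + 1
18 = 18·1 + 0  (stop)
So 25958/4279 = [6; 15, 14, 1, 18].

[6; 15, 14, 1, 18]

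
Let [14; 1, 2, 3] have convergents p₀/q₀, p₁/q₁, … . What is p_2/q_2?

Using pₖ = aₖpₖ₋₁ + pₖ₋₂, qₖ = aₖqₖ₋₁ + qₖ₋₂ (with p₋₁=1, p₋₂=0, q₋₁=0, q₋₂=1):
  k=0: a=14, p=14, q=1
  k=1: a=1, p=15, q=1
  k=2: a=2, p=44, q=3

44/3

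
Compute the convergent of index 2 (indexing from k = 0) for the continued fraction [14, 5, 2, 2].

Using pₖ = aₖpₖ₋₁ + pₖ₋₂, qₖ = aₖqₖ₋₁ + qₖ₋₂ (with p₋₁=1, p₋₂=0, q₋₁=0, q₋₂=1):
  k=0: a=14, p=14, q=1
  k=1: a=5, p=71, q=5
  k=2: a=2, p=156, q=11

156/11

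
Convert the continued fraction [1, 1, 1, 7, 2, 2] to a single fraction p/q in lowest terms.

Using pₖ = aₖpₖ₋₁ + pₖ₋₂ and qₖ = aₖqₖ₋₁ + qₖ₋₂:
  k=0: a=1, p=1, q=1
  k=1: a=1, p=2, q=1
  k=2: a=1, p=3, q=2
  k=3: a=7, p=23, q=15
  k=4: a=2, p=49, q=32
  k=5: a=2, p=121, q=79

121/79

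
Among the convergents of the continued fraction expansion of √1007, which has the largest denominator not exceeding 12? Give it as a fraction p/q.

√1007 = [31; 1, 2, 1, 2, 1, 62, …] (period length 6).
Convergents:
  p_0/q_0 = 31/1
  p_1/q_1 = 32/1
  p_2/q_2 = 95/3
  p_3/q_3 = 127/4
  p_4/q_4 = 349/11
  p_5/q_5 = 476/15
q_4 = 11 ≤ 12 < 15 = q_5, so the answer is 349/11.

349/11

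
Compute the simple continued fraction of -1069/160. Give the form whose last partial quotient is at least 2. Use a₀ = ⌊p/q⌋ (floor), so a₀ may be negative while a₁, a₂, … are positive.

-1069 = -7×160 + 51
160 = 3×51 + 7
51 = 7×7 + 2
7 = 3×2 + 1
2 = 2×1 + 0  (stop)
So -1069/160 = [-7; 3, 7, 3, 2].

[-7; 3, 7, 3, 2]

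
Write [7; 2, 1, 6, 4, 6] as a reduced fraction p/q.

3807/518

Using pₖ = aₖpₖ₋₁ + pₖ₋₂ and qₖ = aₖqₖ₋₁ + qₖ₋₂:
  k=0: a=7, p=7, q=1
  k=1: a=2, p=15, q=2
  k=2: a=1, p=22, q=3
  k=3: a=6, p=147, q=20
  k=4: a=4, p=610, q=83
  k=5: a=6, p=3807, q=518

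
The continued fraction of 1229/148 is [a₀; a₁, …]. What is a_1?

3

1229 = 8·148 + 45   →  a_0 = 8
148 = 3·45 + 13   →  a_1 = 3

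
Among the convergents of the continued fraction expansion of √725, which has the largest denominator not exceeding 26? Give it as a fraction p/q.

350/13

√725 = [26; 1, 12, 2, 12, 1, 52, …] (period length 6).
Convergents:
  p_0/q_0 = 26/1
  p_1/q_1 = 27/1
  p_2/q_2 = 350/13
  p_3/q_3 = 727/27
q_2 = 13 ≤ 26 < 27 = q_3, so the answer is 350/13.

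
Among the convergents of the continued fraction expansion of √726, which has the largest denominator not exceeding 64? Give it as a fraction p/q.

√726 = [26; 1, 16, 1, 52, …] (period length 4).
Convergents:
  p_0/q_0 = 26/1
  p_1/q_1 = 27/1
  p_2/q_2 = 458/17
  p_3/q_3 = 485/18
  p_4/q_4 = 25678/953
q_3 = 18 ≤ 64 < 953 = q_4, so the answer is 485/18.

485/18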